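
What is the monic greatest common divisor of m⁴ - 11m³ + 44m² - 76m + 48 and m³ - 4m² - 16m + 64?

m - 4

Repeated division with remainder:
  m⁴ - 11m³ + 44m² - 76m + 48 = (m - 7)(m³ - 4m² - 16m + 64) + (32m² - 252m + 496)
  m³ - 4m² - 16m + 64 = ((1/32)m + 31/256)(32m² - 252m + 496) + (-(63/64)m + 63/16)
  32m² - 252m + 496 = (-(2048/63)m + 7936/63)(-(63/64)m + 63/16) + (0)
Last nonzero remainder: -(63/64)m + 63/16. Dividing through by -63/64 gives the monic gcd m - 4.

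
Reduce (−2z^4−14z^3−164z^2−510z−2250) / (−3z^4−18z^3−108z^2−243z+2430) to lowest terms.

By polynomial division,
  −2z^4−14z^3−164z^2−510z−2250 = (2/3)(−3z^4−18z^3−108z^2−243z+2430) + (−2z^3−92z^2−348z−3870)
  −3z^4−18z^3−108z^2−243z+2430 = ((3/2)z−60)(−2z^3−92z^2−348z−3870) + (−5106z^2−15318z−229770)
  −2z^3−92z^2−348z−3870 = ((1/2553)z+43/2553)(−5106z^2−15318z−229770) + (0)
Last nonzero remainder: −5106z^2−15318z−229770. Dividing through by −5106 gives the monic gcd z^2+3z+45.
Cancel z^2+3z+45 from numerator and denominator to get the reduced form.

(2z^2+8z+50)/(3z^2+9z−54)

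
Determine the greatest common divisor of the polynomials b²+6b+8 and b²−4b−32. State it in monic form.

b+4

By polynomial division,
  b²+6b+8 = (b²−4b−32) + (10b+40)
  b²−4b−32 = ((1/10)b−4/5)(10b+40) + (0)
Last nonzero remainder: 10b+40. Dividing through by 10 gives the monic gcd b+4.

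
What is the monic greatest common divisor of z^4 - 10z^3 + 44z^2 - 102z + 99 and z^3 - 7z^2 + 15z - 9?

z^2 - 6z + 9

Apply the Euclidean algorithm:
  z^4 - 10z^3 + 44z^2 - 102z + 99 = (z - 3)(z^3 - 7z^2 + 15z - 9) + (8z^2 - 48z + 72)
  z^3 - 7z^2 + 15z - 9 = ((1/8)z - 1/8)(8z^2 - 48z + 72) + (0)
Last nonzero remainder: 8z^2 - 48z + 72. Dividing through by 8 gives the monic gcd z^2 - 6z + 9.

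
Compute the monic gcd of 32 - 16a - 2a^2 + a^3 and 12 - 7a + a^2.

-4 + a

Apply the Euclidean algorithm:
  a^3 - 2a^2 - 16a + 32 = (a + 5)(a^2 - 7a + 12) + (7a - 28)
  a^2 - 7a + 12 = ((1/7)a - 3/7)(7a - 28) + (0)
Last nonzero remainder: 7a - 28. Dividing through by 7 gives the monic gcd a - 4.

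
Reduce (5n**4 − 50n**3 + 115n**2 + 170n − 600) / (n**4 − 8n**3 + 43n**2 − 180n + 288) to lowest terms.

By polynomial division,
  5n**4 − 50n**3 + 115n**2 + 170n − 600 = (5)(n**4 − 8n**3 + 43n**2 − 180n + 288) + (−10n**3 − 100n**2 + 1070n − 2040)
  n**4 − 8n**3 + 43n**2 − 180n + 288 = (−(1/10)n + 9/5)(−10n**3 − 100n**2 + 1070n − 2040) + (330n**2 − 2310n + 3960)
  −10n**3 − 100n**2 + 1070n − 2040 = (−(1/33)n − 17/33)(330n**2 − 2310n + 3960) + (0)
Last nonzero remainder: 330n**2 − 2310n + 3960. Dividing through by 330 gives the monic gcd n**2 − 7n + 12.
Cancel n**2 − 7n + 12 from numerator and denominator to get the reduced form.

(5n**2 − 15n − 50)/(n**2 − n + 24)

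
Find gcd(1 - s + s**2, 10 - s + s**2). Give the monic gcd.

1

Apply the Euclidean algorithm:
  s**2 - s + 1 = (s**2 - s + 10) + (-9)
  s**2 - s + 10 = (-(1/9)s**2 + (1/9)s - 10/9)(-9) + (0)
The last nonzero remainder is the constant -9, so the polynomials are coprime and gcd = 1.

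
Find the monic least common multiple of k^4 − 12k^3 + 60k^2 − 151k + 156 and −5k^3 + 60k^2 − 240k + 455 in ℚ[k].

Euclidean algorithm in ℚ[k]:
  k^4 − 12k^3 + 60k^2 − 151k + 156 = (−(1/5)k)(−5k^3 + 60k^2 − 240k + 455) + (12k^2 − 60k + 156)
  −5k^3 + 60k^2 − 240k + 455 = (−(5/12)k + 35/12)(12k^2 − 60k + 156) + (0)
Last nonzero remainder: 12k^2 − 60k + 156. Dividing through by 12 gives the monic gcd k^2 − 5k + 13.
Then lcm(f, g) = f·g / gcd(f, g); expanding and making the result monic gives the answer.

k^5 − 19k^4 + 144k^3 − 571k^2 + 1213k − 1092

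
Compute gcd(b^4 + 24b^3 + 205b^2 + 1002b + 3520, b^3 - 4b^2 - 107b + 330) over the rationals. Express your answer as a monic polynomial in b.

b + 10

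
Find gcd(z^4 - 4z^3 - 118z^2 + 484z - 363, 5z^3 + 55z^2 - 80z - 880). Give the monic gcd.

z + 11

By polynomial division,
  z^4 - 4z^3 - 118z^2 + 484z - 363 = ((1/5)z - 3)(5z^3 + 55z^2 - 80z - 880) + (63z^2 + 420z - 3003)
  5z^3 + 55z^2 - 80z - 880 = ((5/63)z + 65/189)(63z^2 + 420z - 3003) + ((125/9)z + 1375/9)
  63z^2 + 420z - 3003 = ((567/125)z - 2457/125)((125/9)z + 1375/9) + (0)
Last nonzero remainder: (125/9)z + 1375/9. Dividing through by 125/9 gives the monic gcd z + 11.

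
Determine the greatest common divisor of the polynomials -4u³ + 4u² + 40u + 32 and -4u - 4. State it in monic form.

Euclidean algorithm in ℚ[u]:
  -4u³ + 4u² + 40u + 32 = (u² - 2u - 8)(-4u - 4) + (0)
Last nonzero remainder: -4u - 4. Dividing through by -4 gives the monic gcd u + 1.

u + 1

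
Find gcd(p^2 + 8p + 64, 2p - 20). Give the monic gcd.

1

Repeated division with remainder:
  p^2 + 8p + 64 = ((1/2)p + 9)(2p - 20) + (244)
  2p - 20 = ((1/122)p - 5/61)(244) + (0)
The last nonzero remainder is the constant 244, so the polynomials are coprime and gcd = 1.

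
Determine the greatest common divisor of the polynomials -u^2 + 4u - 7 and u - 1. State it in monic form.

Apply the Euclidean algorithm:
  -u^2 + 4u - 7 = (-u + 3)(u - 1) + (-4)
  u - 1 = (-(1/4)u + 1/4)(-4) + (0)
The last nonzero remainder is the constant -4, so the polynomials are coprime and gcd = 1.

1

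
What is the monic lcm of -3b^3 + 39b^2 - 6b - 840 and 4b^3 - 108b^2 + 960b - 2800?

b^4 - 23b^3 + 132b^2 + 260b - 2800

By polynomial division,
  -3b^3 + 39b^2 - 6b - 840 = (-3/4)(4b^3 - 108b^2 + 960b - 2800) + (-42b^2 + 714b - 2940)
  4b^3 - 108b^2 + 960b - 2800 = (-(2/21)b + 20/21)(-42b^2 + 714b - 2940) + (0)
Last nonzero remainder: -42b^2 + 714b - 2940. Dividing through by -42 gives the monic gcd b^2 - 17b + 70.
Then lcm(f, g) = f·g / gcd(f, g); expanding and making the result monic gives the answer.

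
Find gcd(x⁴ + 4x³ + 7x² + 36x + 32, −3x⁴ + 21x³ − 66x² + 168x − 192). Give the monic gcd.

x² − x + 8

Apply the Euclidean algorithm:
  x⁴ + 4x³ + 7x² + 36x + 32 = (−1/3)(−3x⁴ + 21x³ − 66x² + 168x − 192) + (11x³ − 15x² + 92x − 32)
  −3x⁴ + 21x³ − 66x² + 168x − 192 = (−(3/11)x + 186/121)(11x³ − 15x² + 92x − 32) + (−(2160/121)x² + (2160/121)x − 17280/121)
  11x³ − 15x² + 92x − 32 = (−(1331/2160)x + 121/540)(−(2160/121)x² + (2160/121)x − 17280/121) + (0)
Last nonzero remainder: −(2160/121)x² + (2160/121)x − 17280/121. Dividing through by −2160/121 gives the monic gcd x² − x + 8.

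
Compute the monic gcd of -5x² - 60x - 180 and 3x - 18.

1

Euclidean algorithm in ℚ[x]:
  -5x² - 60x - 180 = (-(5/3)x - 30)(3x - 18) + (-720)
  3x - 18 = (-(1/240)x + 1/40)(-720) + (0)
The last nonzero remainder is the constant -720, so the polynomials are coprime and gcd = 1.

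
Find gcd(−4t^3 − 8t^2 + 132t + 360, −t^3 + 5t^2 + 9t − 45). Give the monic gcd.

t + 3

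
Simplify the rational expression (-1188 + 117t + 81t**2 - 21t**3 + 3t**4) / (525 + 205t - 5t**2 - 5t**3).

By polynomial division,
  3t**4 - 21t**3 + 81t**2 + 117t - 1188 = (-(3/5)t + 24/5)(-5t**3 - 5t**2 + 205t + 525) + (228t**2 - 552t - 3708)
  -5t**3 - 5t**2 + 205t + 525 = (-(5/228)t - 325/4332)(228t**2 - 552t - 3708) + ((29700/361)t + 89100/361)
  228t**2 - 552t - 3708 = ((6859/2475)t - 37183/2475)((29700/361)t + 89100/361) + (0)
Last nonzero remainder: (29700/361)t + 89100/361. Dividing through by 29700/361 gives the monic gcd t + 3.
Cancel t + 3 from numerator and denominator to get the reduced form.

(396 - 171t + 30t**2 - 3t**3)/(-175 - 10t + 5t**2)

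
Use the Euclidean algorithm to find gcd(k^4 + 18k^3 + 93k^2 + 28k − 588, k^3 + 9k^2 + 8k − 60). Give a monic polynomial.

Repeated division with remainder:
  k^4 + 18k^3 + 93k^2 + 28k − 588 = (k + 9)(k^3 + 9k^2 + 8k − 60) + (4k^2 + 16k − 48)
  k^3 + 9k^2 + 8k − 60 = ((1/4)k + 5/4)(4k^2 + 16k − 48) + (0)
Last nonzero remainder: 4k^2 + 16k − 48. Dividing through by 4 gives the monic gcd k^2 + 4k − 12.

k^2 + 4k − 12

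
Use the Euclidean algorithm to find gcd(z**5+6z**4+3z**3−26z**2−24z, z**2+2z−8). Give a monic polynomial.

z**2+2z−8

Euclidean algorithm in ℚ[z]:
  z**5+6z**4+3z**3−26z**2−24z = (z**3+4z**2+3z)(z**2+2z−8) + (0)
The last nonzero remainder z**2+2z−8 is already monic.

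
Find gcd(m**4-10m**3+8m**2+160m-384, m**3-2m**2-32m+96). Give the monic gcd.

m**2-8m+16

Euclidean algorithm in ℚ[m]:
  m**4-10m**3+8m**2+160m-384 = (m-8)(m**3-2m**2-32m+96) + (24m**2-192m+384)
  m**3-2m**2-32m+96 = ((1/24)m+1/4)(24m**2-192m+384) + (0)
Last nonzero remainder: 24m**2-192m+384. Dividing through by 24 gives the monic gcd m**2-8m+16.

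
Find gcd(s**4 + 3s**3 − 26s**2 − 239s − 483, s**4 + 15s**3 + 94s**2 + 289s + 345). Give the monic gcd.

s**3 + 10s**2 + 44s + 69

Apply the Euclidean algorithm:
  s**4 + 3s**3 − 26s**2 − 239s − 483 = (s**4 + 15s**3 + 94s**2 + 289s + 345) + (−12s**3 − 120s**2 − 528s − 828)
  s**4 + 15s**3 + 94s**2 + 289s + 345 = (−(1/12)s − 5/12)(−12s**3 − 120s**2 − 528s − 828) + (0)
Last nonzero remainder: −12s**3 − 120s**2 − 528s − 828. Dividing through by −12 gives the monic gcd s**3 + 10s**2 + 44s + 69.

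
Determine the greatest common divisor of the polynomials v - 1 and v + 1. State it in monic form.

Euclidean algorithm in ℚ[v]:
  v - 1 = (v + 1) + (-2)
  v + 1 = (-(1/2)v - 1/2)(-2) + (0)
The last nonzero remainder is the constant -2, so the polynomials are coprime and gcd = 1.

1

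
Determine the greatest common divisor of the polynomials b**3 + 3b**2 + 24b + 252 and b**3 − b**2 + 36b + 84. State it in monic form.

Repeated division with remainder:
  b**3 + 3b**2 + 24b + 252 = (b**3 − b**2 + 36b + 84) + (4b**2 − 12b + 168)
  b**3 − b**2 + 36b + 84 = ((1/4)b + 1/2)(4b**2 − 12b + 168) + (0)
Last nonzero remainder: 4b**2 − 12b + 168. Dividing through by 4 gives the monic gcd b**2 − 3b + 42.

b**2 − 3b + 42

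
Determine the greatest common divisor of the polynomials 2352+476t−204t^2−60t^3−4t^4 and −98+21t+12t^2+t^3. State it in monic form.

49+14t+t^2

Euclidean algorithm in ℚ[t]:
  −4t^4−60t^3−204t^2+476t+2352 = (−4t−12)(t^3+12t^2+21t−98) + (24t^2+336t+1176)
  t^3+12t^2+21t−98 = ((1/24)t−1/12)(24t^2+336t+1176) + (0)
Last nonzero remainder: 24t^2+336t+1176. Dividing through by 24 gives the monic gcd t^2+14t+49.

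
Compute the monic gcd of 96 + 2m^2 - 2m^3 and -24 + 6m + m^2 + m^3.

Repeated division with remainder:
  -2m^3 + 2m^2 + 96 = (-2)(m^3 + m^2 + 6m - 24) + (4m^2 + 12m + 48)
  m^3 + m^2 + 6m - 24 = ((1/4)m - 1/2)(4m^2 + 12m + 48) + (0)
Last nonzero remainder: 4m^2 + 12m + 48. Dividing through by 4 gives the monic gcd m^2 + 3m + 12.

12 + 3m + m^2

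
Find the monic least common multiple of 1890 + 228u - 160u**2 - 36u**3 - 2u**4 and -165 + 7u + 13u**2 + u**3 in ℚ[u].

By polynomial division,
  -2u**4 - 36u**3 - 160u**2 + 228u + 1890 = (-2u - 10)(u**3 + 13u**2 + 7u - 165) + (-16u**2 - 32u + 240)
  u**3 + 13u**2 + 7u - 165 = (-(1/16)u - 11/16)(-16u**2 - 32u + 240) + (0)
Last nonzero remainder: -16u**2 - 32u + 240. Dividing through by -16 gives the monic gcd u**2 + 2u - 15.
Then lcm(f, g) = f·g / gcd(f, g); expanding and making the result monic gives the answer.

-10395 - 2199u + 766u**2 + 278u**3 + 29u**4 + u**5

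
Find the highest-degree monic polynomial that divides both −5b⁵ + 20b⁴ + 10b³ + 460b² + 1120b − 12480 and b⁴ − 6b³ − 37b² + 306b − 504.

b² − 10b + 24

Apply the Euclidean algorithm:
  −5b⁵ + 20b⁴ + 10b³ + 460b² + 1120b − 12480 = (−5b − 10)(b⁴ − 6b³ − 37b² + 306b − 504) + (−235b³ + 1620b² + 1660b − 17520)
  b⁴ − 6b³ − 37b² + 306b − 504 = (−(1/235)b − 42/11045)(−235b³ + 1620b² + 1660b − 17520) + (−(52521/2209)b² + (525210/2209)b − 1260504/2209)
  −235b³ + 1620b² + 1660b − 17520 = ((519115/52521)b + 1612570/52521)(−(52521/2209)b² + (525210/2209)b − 1260504/2209) + (0)
Last nonzero remainder: −(52521/2209)b² + (525210/2209)b − 1260504/2209. Dividing through by −52521/2209 gives the monic gcd b² − 10b + 24.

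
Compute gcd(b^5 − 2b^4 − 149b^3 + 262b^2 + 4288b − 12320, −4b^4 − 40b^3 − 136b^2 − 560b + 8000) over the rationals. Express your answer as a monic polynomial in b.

b^2 + 6b − 40

Euclidean algorithm in ℚ[b]:
  b^5 − 2b^4 − 149b^3 + 262b^2 + 4288b − 12320 = (−(1/4)b + 3)(−4b^4 − 40b^3 − 136b^2 − 560b + 8000) + (−63b^3 + 530b^2 + 7968b − 36320)
  −4b^4 − 40b^3 − 136b^2 − 560b + 8000 = ((4/63)b + 4640/3969)(−63b^3 + 530b^2 + 7968b − 36320) + (−(5006920/3969)b^2 − (10013840/1323)b + 200276800/3969)
  −63b^3 + 530b^2 + 7968b − 36320 = ((250047/5006920)b − 900963/1251730)(−(5006920/3969)b^2 − (10013840/1323)b + 200276800/3969) + (0)
Last nonzero remainder: −(5006920/3969)b^2 − (10013840/1323)b + 200276800/3969. Dividing through by −5006920/3969 gives the monic gcd b^2 + 6b − 40.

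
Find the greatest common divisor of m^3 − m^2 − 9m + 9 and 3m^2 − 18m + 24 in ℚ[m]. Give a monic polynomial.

1

Repeated division with remainder:
  m^3 − m^2 − 9m + 9 = ((1/3)m + 5/3)(3m^2 − 18m + 24) + (13m − 31)
  3m^2 − 18m + 24 = ((3/13)m − 141/169)(13m − 31) + (−315/169)
  13m − 31 = (−(2197/315)m + 5239/315)(−315/169) + (0)
The last nonzero remainder is the constant −315/169, so the polynomials are coprime and gcd = 1.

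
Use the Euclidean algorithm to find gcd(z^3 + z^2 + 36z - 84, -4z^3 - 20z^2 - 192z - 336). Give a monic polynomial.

z^2 + 3z + 42

Apply the Euclidean algorithm:
  z^3 + z^2 + 36z - 84 = (-1/4)(-4z^3 - 20z^2 - 192z - 336) + (-4z^2 - 12z - 168)
  -4z^3 - 20z^2 - 192z - 336 = (z + 2)(-4z^2 - 12z - 168) + (0)
Last nonzero remainder: -4z^2 - 12z - 168. Dividing through by -4 gives the monic gcd z^2 + 3z + 42.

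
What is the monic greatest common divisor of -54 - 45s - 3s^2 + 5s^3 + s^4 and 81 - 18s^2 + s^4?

-27 - 9s + 3s^2 + s^3

Euclidean algorithm in ℚ[s]:
  s^4 + 5s^3 - 3s^2 - 45s - 54 = (s^4 - 18s^2 + 81) + (5s^3 + 15s^2 - 45s - 135)
  s^4 - 18s^2 + 81 = ((1/5)s - 3/5)(5s^3 + 15s^2 - 45s - 135) + (0)
Last nonzero remainder: 5s^3 + 15s^2 - 45s - 135. Dividing through by 5 gives the monic gcd s^3 + 3s^2 - 9s - 27.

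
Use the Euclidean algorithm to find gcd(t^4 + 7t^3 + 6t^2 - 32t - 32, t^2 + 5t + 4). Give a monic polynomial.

Repeated division with remainder:
  t^4 + 7t^3 + 6t^2 - 32t - 32 = (t^2 + 2t - 8)(t^2 + 5t + 4) + (0)
The last nonzero remainder t^2 + 5t + 4 is already monic.

t^2 + 5t + 4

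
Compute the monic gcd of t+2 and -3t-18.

1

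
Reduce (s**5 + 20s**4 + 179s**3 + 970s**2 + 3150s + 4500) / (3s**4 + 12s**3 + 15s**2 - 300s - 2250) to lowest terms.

(s**2 + 11s + 30)/(3s - 15)

By polynomial division,
  s**5 + 20s**4 + 179s**3 + 970s**2 + 3150s + 4500 = ((1/3)s + 16/3)(3s**4 + 12s**3 + 15s**2 - 300s - 2250) + (110s**3 + 990s**2 + 5500s + 16500)
  3s**4 + 12s**3 + 15s**2 - 300s - 2250 = ((3/110)s - 3/22)(110s**3 + 990s**2 + 5500s + 16500) + (0)
Last nonzero remainder: 110s**3 + 990s**2 + 5500s + 16500. Dividing through by 110 gives the monic gcd s**3 + 9s**2 + 50s + 150.
Cancel s**3 + 9s**2 + 50s + 150 from numerator and denominator to get the reduced form.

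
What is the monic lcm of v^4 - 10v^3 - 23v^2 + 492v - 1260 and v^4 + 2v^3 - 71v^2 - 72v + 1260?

By polynomial division,
  v^4 - 10v^3 - 23v^2 + 492v - 1260 = (v^4 + 2v^3 - 71v^2 - 72v + 1260) + (-12v^3 + 48v^2 + 564v - 2520)
  v^4 + 2v^3 - 71v^2 - 72v + 1260 = (-(1/12)v - 1/2)(-12v^3 + 48v^2 + 564v - 2520) + (0)
Last nonzero remainder: -12v^3 + 48v^2 + 564v - 2520. Dividing through by -12 gives the monic gcd v^3 - 4v^2 - 47v + 210.
Then lcm(f, g) = f·g / gcd(f, g); expanding and making the result monic gives the answer.

v^5 - 4v^4 - 83v^3 + 354v^2 + 1692v - 7560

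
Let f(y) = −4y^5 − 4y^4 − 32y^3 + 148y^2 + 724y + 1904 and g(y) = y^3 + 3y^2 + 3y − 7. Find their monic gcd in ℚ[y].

By polynomial division,
  −4y^5 − 4y^4 − 32y^3 + 148y^2 + 724y + 1904 = (−4y^2 + 8y − 44)(y^3 + 3y^2 + 3y − 7) + (228y^2 + 912y + 1596)
  y^3 + 3y^2 + 3y − 7 = ((1/228)y − 1/228)(228y^2 + 912y + 1596) + (0)
Last nonzero remainder: 228y^2 + 912y + 1596. Dividing through by 228 gives the monic gcd y^2 + 4y + 7.

y^2 + 4y + 7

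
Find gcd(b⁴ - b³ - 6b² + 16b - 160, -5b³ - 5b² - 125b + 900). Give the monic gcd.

b - 4

Euclidean algorithm in ℚ[b]:
  b⁴ - b³ - 6b² + 16b - 160 = (-(1/5)b + 2/5)(-5b³ - 5b² - 125b + 900) + (-29b² + 246b - 520)
  -5b³ - 5b² - 125b + 900 = ((5/29)b + 1375/841)(-29b² + 246b - 520) + (-(367975/841)b + 1471900/841)
  -29b² + 246b - 520 = ((24389/367975)b - 21866/73595)(-(367975/841)b + 1471900/841) + (0)
Last nonzero remainder: -(367975/841)b + 1471900/841. Dividing through by -367975/841 gives the monic gcd b - 4.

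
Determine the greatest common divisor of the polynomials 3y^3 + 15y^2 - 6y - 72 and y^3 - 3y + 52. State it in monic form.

y + 4

Apply the Euclidean algorithm:
  3y^3 + 15y^2 - 6y - 72 = (3)(y^3 - 3y + 52) + (15y^2 + 3y - 228)
  y^3 - 3y + 52 = ((1/15)y - 1/75)(15y^2 + 3y - 228) + ((306/25)y + 1224/25)
  15y^2 + 3y - 228 = ((125/102)y - 475/102)((306/25)y + 1224/25) + (0)
Last nonzero remainder: (306/25)y + 1224/25. Dividing through by 306/25 gives the monic gcd y + 4.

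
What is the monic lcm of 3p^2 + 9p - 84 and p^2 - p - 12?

Euclidean algorithm in ℚ[p]:
  3p^2 + 9p - 84 = (3)(p^2 - p - 12) + (12p - 48)
  p^2 - p - 12 = ((1/12)p + 1/4)(12p - 48) + (0)
Last nonzero remainder: 12p - 48. Dividing through by 12 gives the monic gcd p - 4.
Then lcm(f, g) = f·g / gcd(f, g); expanding and making the result monic gives the answer.

p^3 + 6p^2 - 19p - 84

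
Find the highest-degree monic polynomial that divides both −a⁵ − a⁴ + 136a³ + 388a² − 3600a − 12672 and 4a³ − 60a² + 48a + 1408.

a² − 7a − 44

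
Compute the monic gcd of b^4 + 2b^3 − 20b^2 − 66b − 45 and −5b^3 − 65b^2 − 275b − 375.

By polynomial division,
  b^4 + 2b^3 − 20b^2 − 66b − 45 = (−(1/5)b + 11/5)(−5b^3 − 65b^2 − 275b − 375) + (68b^2 + 464b + 780)
  −5b^3 − 65b^2 − 275b − 375 = (−(5/68)b − 525/1156)(68b^2 + 464b + 780) + (−(2000/289)b − 6000/289)
  68b^2 + 464b + 780 = (−(4913/500)b − 3757/100)(−(2000/289)b − 6000/289) + (0)
Last nonzero remainder: −(2000/289)b − 6000/289. Dividing through by −2000/289 gives the monic gcd b + 3.

b + 3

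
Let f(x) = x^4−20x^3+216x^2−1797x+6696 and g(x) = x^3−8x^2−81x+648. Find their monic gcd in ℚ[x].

x^2−17x+72

Repeated division with remainder:
  x^4−20x^3+216x^2−1797x+6696 = (x−12)(x^3−8x^2−81x+648) + (201x^2−3417x+14472)
  x^3−8x^2−81x+648 = ((1/201)x+3/67)(201x^2−3417x+14472) + (0)
Last nonzero remainder: 201x^2−3417x+14472. Dividing through by 201 gives the monic gcd x^2−17x+72.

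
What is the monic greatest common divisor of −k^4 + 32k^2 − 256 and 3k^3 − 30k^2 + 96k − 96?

k^2 − 8k + 16

Euclidean algorithm in ℚ[k]:
  −k^4 + 32k^2 − 256 = (−(1/3)k − 10/3)(3k^3 − 30k^2 + 96k − 96) + (−36k^2 + 288k − 576)
  3k^3 − 30k^2 + 96k − 96 = (−(1/12)k + 1/6)(−36k^2 + 288k − 576) + (0)
Last nonzero remainder: −36k^2 + 288k − 576. Dividing through by −36 gives the monic gcd k^2 − 8k + 16.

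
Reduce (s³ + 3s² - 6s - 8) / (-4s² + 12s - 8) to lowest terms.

Euclidean algorithm in ℚ[s]:
  s³ + 3s² - 6s - 8 = (-(1/4)s - 3/2)(-4s² + 12s - 8) + (10s - 20)
  -4s² + 12s - 8 = (-(2/5)s + 2/5)(10s - 20) + (0)
Last nonzero remainder: 10s - 20. Dividing through by 10 gives the monic gcd s - 2.
Cancel s - 2 from numerator and denominator to get the reduced form.

(-s² - 5s - 4)/(4s - 4)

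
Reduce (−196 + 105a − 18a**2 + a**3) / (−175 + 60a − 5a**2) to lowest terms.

Repeated division with remainder:
  a**3 − 18a**2 + 105a − 196 = (−(1/5)a + 6/5)(−5a**2 + 60a − 175) + (−2a + 14)
  −5a**2 + 60a − 175 = ((5/2)a − 25/2)(−2a + 14) + (0)
Last nonzero remainder: −2a + 14. Dividing through by −2 gives the monic gcd a − 7.
Cancel a − 7 from numerator and denominator to get the reduced form.

(−28 + 11a − a**2)/(−25 + 5a)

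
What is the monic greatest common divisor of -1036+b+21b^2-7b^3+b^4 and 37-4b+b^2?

Apply the Euclidean algorithm:
  b^4-7b^3+21b^2+b-1036 = (b^2-3b-28)(b^2-4b+37) + (0)
The last nonzero remainder b^2-4b+37 is already monic.

37-4b+b^2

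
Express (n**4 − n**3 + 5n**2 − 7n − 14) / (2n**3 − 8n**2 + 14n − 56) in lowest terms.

(n**2 − n − 2)/(2n − 8)

By polynomial division,
  n**4 − n**3 + 5n**2 − 7n − 14 = ((1/2)n + 3/2)(2n**3 − 8n**2 + 14n − 56) + (10n**2 + 70)
  2n**3 − 8n**2 + 14n − 56 = ((1/5)n − 4/5)(10n**2 + 70) + (0)
Last nonzero remainder: 10n**2 + 70. Dividing through by 10 gives the monic gcd n**2 + 7.
Cancel n**2 + 7 from numerator and denominator to get the reduced form.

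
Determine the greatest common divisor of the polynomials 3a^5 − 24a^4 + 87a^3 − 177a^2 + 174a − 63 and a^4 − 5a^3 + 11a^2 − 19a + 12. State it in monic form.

a^2 − 4a + 3

Repeated division with remainder:
  3a^5 − 24a^4 + 87a^3 − 177a^2 + 174a − 63 = (3a − 9)(a^4 − 5a^3 + 11a^2 − 19a + 12) + (9a^3 − 21a^2 − 33a + 45)
  a^4 − 5a^3 + 11a^2 − 19a + 12 = ((1/9)a − 8/27)(9a^3 − 21a^2 − 33a + 45) + ((76/9)a^2 − (304/9)a + 76/3)
  9a^3 − 21a^2 − 33a + 45 = ((81/76)a + 135/76)((76/9)a^2 − (304/9)a + 76/3) + (0)
Last nonzero remainder: (76/9)a^2 − (304/9)a + 76/3. Dividing through by 76/9 gives the monic gcd a^2 − 4a + 3.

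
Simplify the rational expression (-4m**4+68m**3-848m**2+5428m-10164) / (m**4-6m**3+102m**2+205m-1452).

(-4m+28)/(m+4)

Repeated division with remainder:
  -4m**4+68m**3-848m**2+5428m-10164 = (-4)(m**4-6m**3+102m**2+205m-1452) + (44m**3-440m**2+6248m-15972)
  m**4-6m**3+102m**2+205m-1452 = ((1/44)m+1/11)(44m**3-440m**2+6248m-15972) + (0)
Last nonzero remainder: 44m**3-440m**2+6248m-15972. Dividing through by 44 gives the monic gcd m**3-10m**2+142m-363.
Cancel m**3-10m**2+142m-363 from numerator and denominator to get the reduced form.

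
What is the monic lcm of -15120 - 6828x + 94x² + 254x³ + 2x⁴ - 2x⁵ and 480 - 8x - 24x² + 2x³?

-45360 - 12924x + 3696x² + 715x³ - 121x⁴ - 7x⁵ + x⁶

Repeated division with remainder:
  -2x⁵ + 2x⁴ + 254x³ + 94x² - 6828x - 15120 = (-x² - 11x - 9)(2x³ - 24x² - 8x + 480) + (270x² - 1620x - 10800)
  2x³ - 24x² - 8x + 480 = ((1/135)x - 2/45)(270x² - 1620x - 10800) + (0)
Last nonzero remainder: 270x² - 1620x - 10800. Dividing through by 270 gives the monic gcd x² - 6x - 40.
Then lcm(f, g) = f·g / gcd(f, g); expanding and making the result monic gives the answer.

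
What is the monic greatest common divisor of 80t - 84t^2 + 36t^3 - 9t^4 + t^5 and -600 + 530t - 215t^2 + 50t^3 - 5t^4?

-40 + 22t - 7t^2 + t^3

Euclidean algorithm in ℚ[t]:
  t^5 - 9t^4 + 36t^3 - 84t^2 + 80t = (-(1/5)t - 1/5)(-5t^4 + 50t^3 - 215t^2 + 530t - 600) + (3t^3 - 21t^2 + 66t - 120)
  -5t^4 + 50t^3 - 215t^2 + 530t - 600 = (-(5/3)t + 5)(3t^3 - 21t^2 + 66t - 120) + (0)
Last nonzero remainder: 3t^3 - 21t^2 + 66t - 120. Dividing through by 3 gives the monic gcd t^3 - 7t^2 + 22t - 40.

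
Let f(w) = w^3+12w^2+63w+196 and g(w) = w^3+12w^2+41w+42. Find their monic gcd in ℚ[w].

Apply the Euclidean algorithm:
  w^3+12w^2+63w+196 = (w^3+12w^2+41w+42) + (22w+154)
  w^3+12w^2+41w+42 = ((1/22)w^2+(5/22)w+3/11)(22w+154) + (0)
Last nonzero remainder: 22w+154. Dividing through by 22 gives the monic gcd w+7.

w+7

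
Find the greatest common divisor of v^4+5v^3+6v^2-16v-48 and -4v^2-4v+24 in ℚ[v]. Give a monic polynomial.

v^2+v-6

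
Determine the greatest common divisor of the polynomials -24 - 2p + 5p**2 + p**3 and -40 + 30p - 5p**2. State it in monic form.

-2 + p

Repeated division with remainder:
  p**3 + 5p**2 - 2p - 24 = (-(1/5)p - 11/5)(-5p**2 + 30p - 40) + (56p - 112)
  -5p**2 + 30p - 40 = (-(5/56)p + 5/14)(56p - 112) + (0)
Last nonzero remainder: 56p - 112. Dividing through by 56 gives the monic gcd p - 2.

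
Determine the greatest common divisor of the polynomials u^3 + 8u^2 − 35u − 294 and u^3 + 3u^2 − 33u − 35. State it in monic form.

Repeated division with remainder:
  u^3 + 8u^2 − 35u − 294 = (u^3 + 3u^2 − 33u − 35) + (5u^2 − 2u − 259)
  u^3 + 3u^2 − 33u − 35 = ((1/5)u + 17/25)(5u^2 − 2u − 259) + ((504/25)u + 3528/25)
  5u^2 − 2u − 259 = ((125/504)u − 925/504)((504/25)u + 3528/25) + (0)
Last nonzero remainder: (504/25)u + 3528/25. Dividing through by 504/25 gives the monic gcd u + 7.

u + 7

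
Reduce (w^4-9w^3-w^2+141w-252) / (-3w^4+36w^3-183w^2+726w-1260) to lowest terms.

Repeated division with remainder:
  w^4-9w^3-w^2+141w-252 = (-1/3)(-3w^4+36w^3-183w^2+726w-1260) + (3w^3-62w^2+383w-672)
  -3w^4+36w^3-183w^2+726w-1260 = (-w-26/3)(3w^3-62w^2+383w-672) + (-(1012/3)w^2+(10120/3)w-7084)
  3w^3-62w^2+383w-672 = (-(9/1012)w+24/253)(-(1012/3)w^2+(10120/3)w-7084) + (0)
Last nonzero remainder: -(1012/3)w^2+(10120/3)w-7084. Dividing through by -1012/3 gives the monic gcd w^2-10w+21.
Cancel w^2-10w+21 from numerator and denominator to get the reduced form.

(-w^2-w+12)/(3w^2-6w+60)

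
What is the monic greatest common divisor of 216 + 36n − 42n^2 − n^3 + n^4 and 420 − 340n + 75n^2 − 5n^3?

−6 + n

Repeated division with remainder:
  n^4 − n^3 − 42n^2 + 36n + 216 = (−(1/5)n − 14/5)(−5n^3 + 75n^2 − 340n + 420) + (100n^2 − 832n + 1392)
  −5n^3 + 75n^2 − 340n + 420 = (−(1/20)n + 167/500)(100n^2 − 832n + 1392) + ((936/125)n − 5616/125)
  100n^2 − 832n + 1392 = ((3125/234)n − 3625/117)((936/125)n − 5616/125) + (0)
Last nonzero remainder: (936/125)n − 5616/125. Dividing through by 936/125 gives the monic gcd n − 6.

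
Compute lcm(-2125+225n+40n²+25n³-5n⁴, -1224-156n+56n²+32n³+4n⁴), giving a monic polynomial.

-7650+2085n+434n²+21n³-41n⁴-2n⁵+n⁶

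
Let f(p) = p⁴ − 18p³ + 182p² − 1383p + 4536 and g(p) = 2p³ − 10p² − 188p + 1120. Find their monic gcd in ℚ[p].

Apply the Euclidean algorithm:
  p⁴ − 18p³ + 182p² − 1383p + 4536 = ((1/2)p − 13/2)(2p³ − 10p² − 188p + 1120) + (211p² − 3165p + 11816)
  2p³ − 10p² − 188p + 1120 = ((2/211)p + 20/211)(211p² − 3165p + 11816) + (0)
Last nonzero remainder: 211p² − 3165p + 11816. Dividing through by 211 gives the monic gcd p² − 15p + 56.

p² − 15p + 56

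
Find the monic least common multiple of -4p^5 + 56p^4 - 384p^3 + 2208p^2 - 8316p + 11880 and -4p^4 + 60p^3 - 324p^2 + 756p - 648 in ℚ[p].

Euclidean algorithm in ℚ[p]:
  -4p^5 + 56p^4 - 384p^3 + 2208p^2 - 8316p + 11880 = (p + 1)(-4p^4 + 60p^3 - 324p^2 + 756p - 648) + (-120p^3 + 1776p^2 - 8424p + 12528)
  -4p^4 + 60p^3 - 324p^2 + 756p - 648 = ((1/30)p - 1/150)(-120p^3 + 1776p^2 - 8424p + 12528) + (-(784/25)p^2 + (7056/25)p - 14112/25)
  -120p^3 + 1776p^2 - 8424p + 12528 = ((375/98)p - 2175/98)(-(784/25)p^2 + (7056/25)p - 14112/25) + (0)
Last nonzero remainder: -(784/25)p^2 + (7056/25)p - 14112/25. Dividing through by -784/25 gives the monic gcd p^2 - 9p + 18.
Then lcm(f, g) = f·g / gcd(f, g); expanding and making the result monic gives the answer.

p^7 - 20p^6 + 189p^5 - 1254p^4 + 6255p^3 - 20412p^2 + 36531p - 26730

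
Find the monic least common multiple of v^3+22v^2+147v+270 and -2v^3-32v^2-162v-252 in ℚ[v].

v^5+35v^4+475v^3+3105v^2+9684v+11340

Apply the Euclidean algorithm:
  v^3+22v^2+147v+270 = (-1/2)(-2v^3-32v^2-162v-252) + (6v^2+66v+144)
  -2v^3-32v^2-162v-252 = (-(1/3)v-5/3)(6v^2+66v+144) + (-4v-12)
  6v^2+66v+144 = (-(3/2)v-12)(-4v-12) + (0)
Last nonzero remainder: -4v-12. Dividing through by -4 gives the monic gcd v+3.
Then lcm(f, g) = f·g / gcd(f, g); expanding and making the result monic gives the answer.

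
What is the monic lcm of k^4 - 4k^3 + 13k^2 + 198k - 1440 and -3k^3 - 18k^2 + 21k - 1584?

Euclidean algorithm in ℚ[k]:
  k^4 - 4k^3 + 13k^2 + 198k - 1440 = (-(1/3)k + 10/3)(-3k^3 - 18k^2 + 21k - 1584) + (80k^2 - 400k + 3840)
  -3k^3 - 18k^2 + 21k - 1584 = (-(3/80)k - 33/80)(80k^2 - 400k + 3840) + (0)
Last nonzero remainder: 80k^2 - 400k + 3840. Dividing through by 80 gives the monic gcd k^2 - 5k + 48.
Then lcm(f, g) = f·g / gcd(f, g); expanding and making the result monic gives the answer.

k^5 + 7k^4 - 31k^3 + 341k^2 + 738k - 15840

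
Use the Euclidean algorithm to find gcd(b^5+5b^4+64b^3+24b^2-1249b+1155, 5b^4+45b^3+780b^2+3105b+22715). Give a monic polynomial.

b^2+4b+77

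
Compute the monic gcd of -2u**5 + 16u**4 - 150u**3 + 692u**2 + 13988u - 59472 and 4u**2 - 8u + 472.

Euclidean algorithm in ℚ[u]:
  -2u**5 + 16u**4 - 150u**3 + 692u**2 + 13988u - 59472 = (-(1/2)u**3 + 3u**2 + (55/2)u - 126)(4u**2 - 8u + 472) + (0)
Last nonzero remainder: 4u**2 - 8u + 472. Dividing through by 4 gives the monic gcd u**2 - 2u + 118.

u**2 - 2u + 118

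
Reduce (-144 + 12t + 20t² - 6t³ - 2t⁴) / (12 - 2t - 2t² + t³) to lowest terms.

(-24 - 14t - 2t²)/(2 + t)

Euclidean algorithm in ℚ[t]:
  -2t⁴ - 6t³ + 20t² + 12t - 144 = (-2t - 10)(t³ - 2t² - 2t + 12) + (-4t² + 16t - 24)
  t³ - 2t² - 2t + 12 = (-(1/4)t - 1/2)(-4t² + 16t - 24) + (0)
Last nonzero remainder: -4t² + 16t - 24. Dividing through by -4 gives the monic gcd t² - 4t + 6.
Cancel t² - 4t + 6 from numerator and denominator to get the reduced form.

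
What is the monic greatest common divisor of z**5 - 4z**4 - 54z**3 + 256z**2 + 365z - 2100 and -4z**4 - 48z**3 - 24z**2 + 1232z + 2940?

z**3 + 5z**2 - 29z - 105

Euclidean algorithm in ℚ[z]:
  z**5 - 4z**4 - 54z**3 + 256z**2 + 365z - 2100 = (-(1/4)z + 4)(-4z**4 - 48z**3 - 24z**2 + 1232z + 2940) + (132z**3 + 660z**2 - 3828z - 13860)
  -4z**4 - 48z**3 - 24z**2 + 1232z + 2940 = (-(1/33)z - 7/33)(132z**3 + 660z**2 - 3828z - 13860) + (0)
Last nonzero remainder: 132z**3 + 660z**2 - 3828z - 13860. Dividing through by 132 gives the monic gcd z**3 + 5z**2 - 29z - 105.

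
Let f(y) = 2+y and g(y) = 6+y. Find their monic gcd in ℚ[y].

1

By polynomial division,
  y+2 = (y+6) + (−4)
  y+6 = (−(1/4)y−3/2)(−4) + (0)
The last nonzero remainder is the constant −4, so the polynomials are coprime and gcd = 1.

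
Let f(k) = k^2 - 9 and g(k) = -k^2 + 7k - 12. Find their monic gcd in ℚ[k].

By polynomial division,
  k^2 - 9 = (-1)(-k^2 + 7k - 12) + (7k - 21)
  -k^2 + 7k - 12 = (-(1/7)k + 4/7)(7k - 21) + (0)
Last nonzero remainder: 7k - 21. Dividing through by 7 gives the monic gcd k - 3.

k - 3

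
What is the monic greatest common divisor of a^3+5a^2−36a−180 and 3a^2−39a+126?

Apply the Euclidean algorithm:
  a^3+5a^2−36a−180 = ((1/3)a+6)(3a^2−39a+126) + (156a−936)
  3a^2−39a+126 = ((1/52)a−7/52)(156a−936) + (0)
Last nonzero remainder: 156a−936. Dividing through by 156 gives the monic gcd a−6.

a−6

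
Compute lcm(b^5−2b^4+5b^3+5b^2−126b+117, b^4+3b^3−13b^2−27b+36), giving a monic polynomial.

Apply the Euclidean algorithm:
  b^5−2b^4+5b^3+5b^2−126b+117 = (b−5)(b^4+3b^3−13b^2−27b+36) + (33b^3−33b^2−297b+297)
  b^4+3b^3−13b^2−27b+36 = ((1/33)b+4/33)(33b^3−33b^2−297b+297) + (0)
Last nonzero remainder: 33b^3−33b^2−297b+297. Dividing through by 33 gives the monic gcd b^3−b^2−9b+9.
Then lcm(f, g) = f·g / gcd(f, g); expanding and making the result monic gives the answer.

b^6+2b^5−3b^4+25b^3−106b^2−387b+468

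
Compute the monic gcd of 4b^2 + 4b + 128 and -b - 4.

1

Euclidean algorithm in ℚ[b]:
  4b^2 + 4b + 128 = (-4b + 12)(-b - 4) + (176)
  -b - 4 = (-(1/176)b - 1/44)(176) + (0)
The last nonzero remainder is the constant 176, so the polynomials are coprime and gcd = 1.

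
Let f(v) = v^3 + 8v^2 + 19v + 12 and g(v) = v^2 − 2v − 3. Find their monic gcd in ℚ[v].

v + 1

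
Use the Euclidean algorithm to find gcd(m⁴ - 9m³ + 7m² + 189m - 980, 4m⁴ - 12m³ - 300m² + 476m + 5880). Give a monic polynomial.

m² - 2m - 35

Apply the Euclidean algorithm:
  m⁴ - 9m³ + 7m² + 189m - 980 = (1/4)(4m⁴ - 12m³ - 300m² + 476m + 5880) + (-6m³ + 82m² + 70m - 2450)
  4m⁴ - 12m³ - 300m² + 476m + 5880 = (-(2/3)m - 64/9)(-6m³ + 82m² + 70m - 2450) + ((2968/9)m² - (5936/9)m - 103880/9)
  -6m³ + 82m² + 70m - 2450 = (-(27/1484)m + 45/212)((2968/9)m² - (5936/9)m - 103880/9) + (0)
Last nonzero remainder: (2968/9)m² - (5936/9)m - 103880/9. Dividing through by 2968/9 gives the monic gcd m² - 2m - 35.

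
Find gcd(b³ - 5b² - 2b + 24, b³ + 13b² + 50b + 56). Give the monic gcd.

By polynomial division,
  b³ - 5b² - 2b + 24 = (b³ + 13b² + 50b + 56) + (-18b² - 52b - 32)
  b³ + 13b² + 50b + 56 = (-(1/18)b - 91/162)(-18b² - 52b - 32) + ((1540/81)b + 3080/81)
  -18b² - 52b - 32 = (-(729/770)b - 324/385)((1540/81)b + 3080/81) + (0)
Last nonzero remainder: (1540/81)b + 3080/81. Dividing through by 1540/81 gives the monic gcd b + 2.

b + 2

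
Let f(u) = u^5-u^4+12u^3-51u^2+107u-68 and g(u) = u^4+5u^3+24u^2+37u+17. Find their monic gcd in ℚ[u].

Repeated division with remainder:
  u^5-u^4+12u^3-51u^2+107u-68 = (u-6)(u^4+5u^3+24u^2+37u+17) + (18u^3+56u^2+312u+34)
  u^4+5u^3+24u^2+37u+17 = ((1/18)u+17/162)(18u^3+56u^2+312u+34) + ((64/81)u^2+(64/27)u+1088/81)
  18u^3+56u^2+312u+34 = ((729/32)u+81/32)((64/81)u^2+(64/27)u+1088/81) + (0)
Last nonzero remainder: (64/81)u^2+(64/27)u+1088/81. Dividing through by 64/81 gives the monic gcd u^2+3u+17.

u^2+3u+17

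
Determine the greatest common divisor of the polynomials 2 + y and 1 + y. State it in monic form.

1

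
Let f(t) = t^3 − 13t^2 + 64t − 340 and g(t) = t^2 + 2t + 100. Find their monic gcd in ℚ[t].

Apply the Euclidean algorithm:
  t^3 − 13t^2 + 64t − 340 = (t − 15)(t^2 + 2t + 100) + (−6t + 1160)
  t^2 + 2t + 100 = (−(1/6)t − 293/9)(−6t + 1160) + (340780/9)
  −6t + 1160 = (−(27/170390)t + 522/17039)(340780/9) + (0)
The last nonzero remainder is the constant 340780/9, so the polynomials are coprime and gcd = 1.

1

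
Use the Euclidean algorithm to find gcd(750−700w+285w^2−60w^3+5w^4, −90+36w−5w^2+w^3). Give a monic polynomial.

Repeated division with remainder:
  5w^4−60w^3+285w^2−700w+750 = (5w−35)(w^3−5w^2+36w−90) + (−70w^2+1010w−2400)
  w^3−5w^2+36w−90 = (−(1/70)w−33/245)(−70w^2+1010w−2400) + ((6750/49)w−20250/49)
  −70w^2+1010w−2400 = (−(343/675)w+784/135)((6750/49)w−20250/49) + (0)
Last nonzero remainder: (6750/49)w−20250/49. Dividing through by 6750/49 gives the monic gcd w−3.

−3+w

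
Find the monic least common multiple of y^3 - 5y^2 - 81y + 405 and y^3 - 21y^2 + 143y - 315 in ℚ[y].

Repeated division with remainder:
  y^3 - 5y^2 - 81y + 405 = (y^3 - 21y^2 + 143y - 315) + (16y^2 - 224y + 720)
  y^3 - 21y^2 + 143y - 315 = ((1/16)y - 7/16)(16y^2 - 224y + 720) + (0)
Last nonzero remainder: 16y^2 - 224y + 720. Dividing through by 16 gives the monic gcd y^2 - 14y + 45.
Then lcm(f, g) = f·g / gcd(f, g); expanding and making the result monic gives the answer.

y^4 - 12y^3 - 46y^2 + 972y - 2835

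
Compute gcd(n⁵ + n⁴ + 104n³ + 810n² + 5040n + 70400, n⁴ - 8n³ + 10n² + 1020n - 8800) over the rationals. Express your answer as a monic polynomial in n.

n² - 10n + 110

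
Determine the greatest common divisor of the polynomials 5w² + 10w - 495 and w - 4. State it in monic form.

1

Apply the Euclidean algorithm:
  5w² + 10w - 495 = (5w + 30)(w - 4) + (-375)
  w - 4 = (-(1/375)w + 4/375)(-375) + (0)
The last nonzero remainder is the constant -375, so the polynomials are coprime and gcd = 1.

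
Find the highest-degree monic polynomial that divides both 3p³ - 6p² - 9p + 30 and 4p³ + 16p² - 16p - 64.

p + 2

By polynomial division,
  3p³ - 6p² - 9p + 30 = (3/4)(4p³ + 16p² - 16p - 64) + (-18p² + 3p + 78)
  4p³ + 16p² - 16p - 64 = (-(2/9)p - 25/27)(-18p² + 3p + 78) + ((37/9)p + 74/9)
  -18p² + 3p + 78 = (-(162/37)p + 351/37)((37/9)p + 74/9) + (0)
Last nonzero remainder: (37/9)p + 74/9. Dividing through by 37/9 gives the monic gcd p + 2.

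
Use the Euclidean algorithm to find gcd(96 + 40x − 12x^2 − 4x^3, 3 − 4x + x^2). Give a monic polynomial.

−3 + x

Repeated division with remainder:
  −4x^3 − 12x^2 + 40x + 96 = (−4x − 28)(x^2 − 4x + 3) + (−60x + 180)
  x^2 − 4x + 3 = (−(1/60)x + 1/60)(−60x + 180) + (0)
Last nonzero remainder: −60x + 180. Dividing through by −60 gives the monic gcd x − 3.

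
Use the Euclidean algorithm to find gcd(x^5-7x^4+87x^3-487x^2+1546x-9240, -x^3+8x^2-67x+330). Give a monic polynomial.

x^3-8x^2+67x-330

By polynomial division,
  x^5-7x^4+87x^3-487x^2+1546x-9240 = (-x^2-x-28)(-x^3+8x^2-67x+330) + (0)
Last nonzero remainder: -x^3+8x^2-67x+330. Dividing through by -1 gives the monic gcd x^3-8x^2+67x-330.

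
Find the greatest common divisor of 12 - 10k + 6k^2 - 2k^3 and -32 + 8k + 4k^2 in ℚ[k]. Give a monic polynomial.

-2 + k

Repeated division with remainder:
  -2k^3 + 6k^2 - 10k + 12 = (-(1/2)k + 5/2)(4k^2 + 8k - 32) + (-46k + 92)
  4k^2 + 8k - 32 = (-(2/23)k - 8/23)(-46k + 92) + (0)
Last nonzero remainder: -46k + 92. Dividing through by -46 gives the monic gcd k - 2.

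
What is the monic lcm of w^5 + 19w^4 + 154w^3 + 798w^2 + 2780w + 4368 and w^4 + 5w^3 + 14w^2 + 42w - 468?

w^6 + 16w^5 + 97w^4 + 336w^3 + 386w^2 - 3972w - 13104

Apply the Euclidean algorithm:
  w^5 + 19w^4 + 154w^3 + 798w^2 + 2780w + 4368 = (w + 14)(w^4 + 5w^3 + 14w^2 + 42w - 468) + (70w^3 + 560w^2 + 2660w + 10920)
  w^4 + 5w^3 + 14w^2 + 42w - 468 = ((1/70)w - 3/70)(70w^3 + 560w^2 + 2660w + 10920) + (0)
Last nonzero remainder: 70w^3 + 560w^2 + 2660w + 10920. Dividing through by 70 gives the monic gcd w^3 + 8w^2 + 38w + 156.
Then lcm(f, g) = f·g / gcd(f, g); expanding and making the result monic gives the answer.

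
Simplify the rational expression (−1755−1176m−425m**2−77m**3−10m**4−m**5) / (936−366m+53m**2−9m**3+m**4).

(−45−29m−9m**2−m**3)/(24−10m+m**2)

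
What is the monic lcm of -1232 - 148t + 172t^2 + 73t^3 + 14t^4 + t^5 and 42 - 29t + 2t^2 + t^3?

3696 - 788t - 664t^2 - 47t^3 + 31t^4 + 11t^5 + t^6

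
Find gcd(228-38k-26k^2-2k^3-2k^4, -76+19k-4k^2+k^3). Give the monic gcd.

19+k^2

Apply the Euclidean algorithm:
  -2k^4-2k^3-26k^2-38k+228 = (-2k-10)(k^3-4k^2+19k-76) + (-28k^2-532)
  k^3-4k^2+19k-76 = (-(1/28)k+1/7)(-28k^2-532) + (0)
Last nonzero remainder: -28k^2-532. Dividing through by -28 gives the monic gcd k^2+19.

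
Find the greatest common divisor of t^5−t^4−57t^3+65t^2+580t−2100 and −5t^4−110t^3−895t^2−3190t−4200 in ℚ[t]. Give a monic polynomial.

t^2+11t+30

Repeated division with remainder:
  t^5−t^4−57t^3+65t^2+580t−2100 = (−(1/5)t+23/5)(−5t^4−110t^3−895t^2−3190t−4200) + (270t^3+3544t^2+14414t+17220)
  −5t^4−110t^3−895t^2−3190t−4200 = (−(1/54)t−599/3645)(270t^3+3544t^2+14414t+17220) + (−(166474/3645)t^2−(1831214/3645)t−332948/243)
  270t^3+3544t^2+14414t+17220 = (−(492075/83237)t−149445/11891)(−(166474/3645)t^2−(1831214/3645)t−332948/243) + (0)
Last nonzero remainder: −(166474/3645)t^2−(1831214/3645)t−332948/243. Dividing through by −166474/3645 gives the monic gcd t^2+11t+30.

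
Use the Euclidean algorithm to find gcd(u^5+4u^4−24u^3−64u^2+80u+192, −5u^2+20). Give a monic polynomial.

u^2−4

By polynomial division,
  u^5+4u^4−24u^3−64u^2+80u+192 = (−(1/5)u^3−(4/5)u^2+4u+48/5)(−5u^2+20) + (0)
Last nonzero remainder: −5u^2+20. Dividing through by −5 gives the monic gcd u^2−4.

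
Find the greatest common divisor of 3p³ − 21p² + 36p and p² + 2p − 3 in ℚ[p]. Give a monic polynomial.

1

Apply the Euclidean algorithm:
  3p³ − 21p² + 36p = (3p − 27)(p² + 2p − 3) + (99p − 81)
  p² + 2p − 3 = ((1/99)p + 31/1089)(99p − 81) + (−84/121)
  99p − 81 = (−(3993/28)p + 3267/28)(−84/121) + (0)
The last nonzero remainder is the constant −84/121, so the polynomials are coprime and gcd = 1.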